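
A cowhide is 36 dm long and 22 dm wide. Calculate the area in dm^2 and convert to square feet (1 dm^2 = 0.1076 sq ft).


Area = 36 x 22 = 792 dm^2
Conversion: 792 x 0.1076 = 85.22 sq ft


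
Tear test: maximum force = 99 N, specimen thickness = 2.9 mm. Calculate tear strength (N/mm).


Tear strength = force / thickness
Tear = 99 / 2.9 = 34.1 N/mm


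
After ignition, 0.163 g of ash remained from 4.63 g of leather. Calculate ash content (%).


3.52%

Ash% = 0.163 / 4.63 x 100
Ash% = 3.52%


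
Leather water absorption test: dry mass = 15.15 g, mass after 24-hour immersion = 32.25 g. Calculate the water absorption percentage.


112.9%

Water absorbed = 32.25 - 15.15 = 17.10 g
WA% = 17.10 / 15.15 x 100 = 112.9%


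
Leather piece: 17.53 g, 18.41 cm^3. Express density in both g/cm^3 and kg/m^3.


Density = 17.53 / 18.41 = 0.952 g/cm^3
Convert: 0.952 x 1000 = 952 kg/m^3


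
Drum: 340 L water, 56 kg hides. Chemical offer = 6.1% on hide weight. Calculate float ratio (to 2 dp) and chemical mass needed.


Float ratio = 6.07
Chemical needed = 3.416 kg


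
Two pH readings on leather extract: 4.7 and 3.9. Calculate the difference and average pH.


Difference = 0.8
Average pH = 4.30

Difference = |4.7 - 3.9| = 0.8
Average = (4.7 + 3.9) / 2 = 4.30


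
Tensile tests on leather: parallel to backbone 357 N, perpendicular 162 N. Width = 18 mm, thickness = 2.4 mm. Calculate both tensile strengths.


Parallel = 8.26 N/mm^2
Perpendicular = 3.75 N/mm^2


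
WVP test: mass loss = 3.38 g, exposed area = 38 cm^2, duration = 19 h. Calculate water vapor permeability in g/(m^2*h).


WVP = mass_loss / (area x time) x 10000
WVP = 3.38 / (38 x 19) x 10000
WVP = 3.38 / 722 x 10000 = 46.81 g/(m^2*h)


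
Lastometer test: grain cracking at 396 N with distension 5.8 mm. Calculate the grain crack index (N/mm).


Grain crack index = force / distension
Index = 396 / 5.8 = 68.3 N/mm


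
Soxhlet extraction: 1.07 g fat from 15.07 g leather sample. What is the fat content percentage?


Fat content = 1.07 / 15.07 x 100
Fat = 7.1%


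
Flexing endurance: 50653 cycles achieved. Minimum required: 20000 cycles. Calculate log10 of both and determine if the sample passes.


Achieved: log10 = 4.70
Required: log10 = 4.30
Passes: Yes

log10(50653) = 4.70
log10(20000) = 4.30
Passes: Yes


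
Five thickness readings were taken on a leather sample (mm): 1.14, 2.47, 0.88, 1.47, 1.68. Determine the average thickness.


1.53 mm

Sum = 1.14 + 2.47 + 0.88 + 1.47 + 1.68 = 7.64
Average = 7.64 / 5 = 1.53 mm


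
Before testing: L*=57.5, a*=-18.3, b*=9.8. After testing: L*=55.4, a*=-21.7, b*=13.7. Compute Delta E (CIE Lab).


dL = 55.4 - 57.5 = -2.1
da = -21.7 - (-18.3) = -3.4
db = 13.7 - 9.8 = 3.9
dE = sqrt((-2.1)^2 + (-3.4)^2 + (3.9)^2) = 5.58


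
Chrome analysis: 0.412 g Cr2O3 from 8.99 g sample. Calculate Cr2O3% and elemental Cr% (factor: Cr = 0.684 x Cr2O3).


Cr2O3 = 4.58%
Cr = 3.13%

Cr2O3% = 0.412 / 8.99 x 100 = 4.58%
Cr% = 4.58 x 0.684 = 3.13%


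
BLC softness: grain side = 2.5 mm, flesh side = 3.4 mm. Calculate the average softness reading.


2.95 mm

Average = (2.5 + 3.4) / 2
Average = 2.95 mm


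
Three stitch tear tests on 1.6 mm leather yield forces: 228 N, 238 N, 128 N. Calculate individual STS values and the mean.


STS1 = 142.5 N/mm
STS2 = 148.8 N/mm
STS3 = 80.0 N/mm
Mean = 123.8 N/mm

STS1 = 228 / 1.6 = 142.5 N/mm
STS2 = 238 / 1.6 = 148.8 N/mm
STS3 = 128 / 1.6 = 80.0 N/mm
Mean = (142.5 + 148.8 + 80.0) / 3 = 123.8 N/mm


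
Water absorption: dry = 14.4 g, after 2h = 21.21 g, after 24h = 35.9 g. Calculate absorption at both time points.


WA (2h) = (21.21 - 14.4) / 14.4 x 100 = 47.3%
WA (24h) = (35.9 - 14.4) / 14.4 x 100 = 149.3%


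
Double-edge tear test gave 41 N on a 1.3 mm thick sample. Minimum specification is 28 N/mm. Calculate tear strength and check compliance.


Tear strength = 31.5 N/mm
Compliant: Yes


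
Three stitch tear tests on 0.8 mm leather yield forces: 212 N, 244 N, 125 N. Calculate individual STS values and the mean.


STS1 = 265.0 N/mm
STS2 = 305.0 N/mm
STS3 = 156.3 N/mm
Mean = 242.1 N/mm

STS1 = 212 / 0.8 = 265.0 N/mm
STS2 = 244 / 0.8 = 305.0 N/mm
STS3 = 125 / 0.8 = 156.3 N/mm
Mean = (265.0 + 305.0 + 156.3) / 3 = 242.1 N/mm


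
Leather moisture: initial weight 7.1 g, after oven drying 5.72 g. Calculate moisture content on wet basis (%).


Moisture = 7.1 - 5.72 = 1.38 g
MC = 1.38 / 7.1 x 100 = 19.4%


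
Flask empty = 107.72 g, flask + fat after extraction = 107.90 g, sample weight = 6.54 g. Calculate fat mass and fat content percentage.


Fat mass = 107.90 - 107.72 = 0.18 g
Fat% = 0.18 / 6.54 x 100 = 2.8%


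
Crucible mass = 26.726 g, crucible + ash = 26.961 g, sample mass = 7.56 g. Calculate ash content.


Ash mass = 0.235 g
Ash content = 3.11%


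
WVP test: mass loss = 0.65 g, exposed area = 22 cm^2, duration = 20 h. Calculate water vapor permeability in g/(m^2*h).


14.77 g/(m^2*h)

WVP = mass_loss / (area x time) x 10000
WVP = 0.65 / (22 x 20) x 10000
WVP = 0.65 / 440 x 10000 = 14.77 g/(m^2*h)


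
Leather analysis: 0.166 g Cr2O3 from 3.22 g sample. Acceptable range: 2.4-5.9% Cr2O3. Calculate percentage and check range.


Cr2O3% = 0.166 / 3.22 x 100 = 5.16%
Acceptable range: 2.4 to 5.9%
Within range: Yes


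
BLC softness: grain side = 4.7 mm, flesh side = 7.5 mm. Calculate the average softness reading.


6.10 mm

Average = (4.7 + 7.5) / 2
Average = 6.10 mm


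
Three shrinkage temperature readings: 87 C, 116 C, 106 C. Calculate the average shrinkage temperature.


103.0 C

Average = (87 + 116 + 106) / 3
Average = 309 / 3 = 103.0 C


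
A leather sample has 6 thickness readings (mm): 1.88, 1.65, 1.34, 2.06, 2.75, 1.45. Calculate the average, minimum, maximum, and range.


Sum = 11.13
Average = 11.13 / 6 = 1.86 mm
Minimum = 1.34 mm
Maximum = 2.75 mm
Range = 2.75 - 1.34 = 1.41 mm


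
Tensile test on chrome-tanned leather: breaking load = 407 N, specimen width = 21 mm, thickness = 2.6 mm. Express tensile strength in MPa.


7.45 MPa

Cross-section = 21 x 2.6 = 54.6 mm^2
TS = 407 / 54.6 = 7.45 MPa
(1 N/mm^2 = 1 MPa)


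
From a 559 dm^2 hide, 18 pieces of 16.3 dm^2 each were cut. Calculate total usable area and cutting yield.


Total usable = 18 x 16.3 = 293.4 dm^2
Yield = 293.4 / 559 x 100 = 52.5%


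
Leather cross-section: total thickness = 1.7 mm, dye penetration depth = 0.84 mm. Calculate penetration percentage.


49.4%

Penetration% = 0.84 / 1.7 x 100
Penetration = 49.4%


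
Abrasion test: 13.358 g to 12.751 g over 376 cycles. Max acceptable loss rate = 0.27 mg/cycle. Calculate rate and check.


Loss = 13.358 - 12.751 = 0.607 g
Rate = 0.607 g / 376 cycles x 1000 = 1.614 mg/cycle
Max = 0.27 mg/cycle
Passes: No


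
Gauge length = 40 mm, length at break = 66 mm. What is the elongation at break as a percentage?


65.0%


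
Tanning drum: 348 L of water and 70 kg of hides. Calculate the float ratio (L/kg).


5.0

Float ratio = water / hide weight
Ratio = 348 / 70 = 5.0


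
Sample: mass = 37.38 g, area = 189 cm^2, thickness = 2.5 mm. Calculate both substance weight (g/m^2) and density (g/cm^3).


Substance weight = 1977.8 g/m^2
Density = 0.791 g/cm^3

SW = 37.38 / 189 x 10000 = 1977.8 g/m^2
Volume = 189 x 2.5 / 10 = 47.25 cm^3
Density = 37.38 / 47.25 = 0.791 g/cm^3


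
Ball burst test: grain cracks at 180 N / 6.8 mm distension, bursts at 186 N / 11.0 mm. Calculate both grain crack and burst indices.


Crack index = 180 / 6.8 = 26.5 N/mm
Burst index = 186 / 11.0 = 16.9 N/mm


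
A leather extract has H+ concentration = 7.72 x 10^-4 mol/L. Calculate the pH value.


pH = 3.11


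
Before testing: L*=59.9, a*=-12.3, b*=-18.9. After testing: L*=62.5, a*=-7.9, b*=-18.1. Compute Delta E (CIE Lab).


dL = 62.5 - 59.9 = 2.6
da = -7.9 - (-12.3) = 4.4
db = -18.1 - (-18.9) = 0.8
dE = sqrt((2.6)^2 + (4.4)^2 + (0.8)^2) = 5.17


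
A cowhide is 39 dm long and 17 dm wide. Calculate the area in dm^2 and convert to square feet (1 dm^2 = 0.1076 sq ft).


Area = 39 x 17 = 663 dm^2
Conversion: 663 x 0.1076 = 71.34 sq ft


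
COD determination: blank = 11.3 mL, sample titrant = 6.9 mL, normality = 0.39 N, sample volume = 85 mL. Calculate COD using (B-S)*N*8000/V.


COD = (11.3 - 6.9) x 0.39 x 8000 / 85
COD = 4.4 x 0.39 x 8000 / 85
COD = 161.5 mg/L


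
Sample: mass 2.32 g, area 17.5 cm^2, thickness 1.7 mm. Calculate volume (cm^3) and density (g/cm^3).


Thickness in cm = 1.7 / 10 = 0.17 cm
Volume = 17.5 x 0.17 = 2.975 cm^3
Density = 2.32 / 2.975 = 0.780 g/cm^3


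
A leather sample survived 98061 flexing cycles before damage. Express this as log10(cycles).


4.99

log10(98061) = 4.99


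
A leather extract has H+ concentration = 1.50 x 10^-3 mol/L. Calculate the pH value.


pH = -log10[H+]
pH = -log10(1.50 x 10^-3) = 2.82


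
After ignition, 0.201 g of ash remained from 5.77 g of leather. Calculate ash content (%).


Ash% = 0.201 / 5.77 x 100
Ash% = 3.48%


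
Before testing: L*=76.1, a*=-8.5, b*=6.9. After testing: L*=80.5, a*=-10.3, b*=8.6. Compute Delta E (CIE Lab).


Delta E = 5.05


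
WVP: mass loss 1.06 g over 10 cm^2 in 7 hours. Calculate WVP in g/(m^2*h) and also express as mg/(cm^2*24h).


WVP = 151.43 g/(m^2*h)
Daily rate = 363.43 mg/(cm^2*24h)

WVP = 1.06 / (10 x 7) x 10000 = 151.43 g/(m^2*h)
Mass loss in mg = 1.06 x 1000 = 1060 mg
Per cm^2 per 24h in mg: 1060 x 24 / (10 x 7) = 25440 / 70 = 363.43 mg/(cm^2*24h)


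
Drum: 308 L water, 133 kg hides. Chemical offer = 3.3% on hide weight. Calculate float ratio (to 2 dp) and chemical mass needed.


Float ratio = 2.32
Chemical needed = 4.389 kg

Float ratio = 308 / 133 = 2.32
Chemical = 133 x 3.3 / 100 = 4.389 kg


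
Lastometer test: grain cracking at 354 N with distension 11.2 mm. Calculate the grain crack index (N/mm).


31.6 N/mm

Grain crack index = force / distension
Index = 354 / 11.2 = 31.6 N/mm


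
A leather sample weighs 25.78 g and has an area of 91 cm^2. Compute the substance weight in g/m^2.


Substance weight = mass / area x 10000
SW = 25.78 / 91 x 10000
SW = 2833.0 g/m^2


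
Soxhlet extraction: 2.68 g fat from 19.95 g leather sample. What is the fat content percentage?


Fat content = 2.68 / 19.95 x 100
Fat = 13.4%


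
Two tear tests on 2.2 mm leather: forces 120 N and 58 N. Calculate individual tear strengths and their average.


Tear 1 = 120 / 2.2 = 54.5 N/mm
Tear 2 = 58 / 2.2 = 26.4 N/mm
Average = (54.5 + 26.4) / 2 = 40.5 N/mm


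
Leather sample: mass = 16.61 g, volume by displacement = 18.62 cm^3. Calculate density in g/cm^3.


0.892 g/cm^3

Density = mass / volume
Density = 16.61 / 18.62 = 0.892 g/cm^3


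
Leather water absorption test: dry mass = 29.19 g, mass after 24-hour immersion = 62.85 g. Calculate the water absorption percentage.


Water absorbed = 62.85 - 29.19 = 33.66 g
WA% = 33.66 / 29.19 x 100 = 115.3%


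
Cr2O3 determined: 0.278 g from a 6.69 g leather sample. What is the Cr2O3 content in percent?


4.16%


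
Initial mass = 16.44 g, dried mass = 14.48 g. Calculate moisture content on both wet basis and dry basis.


Moisture lost = 16.44 - 14.48 = 1.96 g
Wet basis MC = 1.96 / 16.44 x 100 = 11.9%
Dry basis MC = 1.96 / 14.48 x 100 = 13.5%


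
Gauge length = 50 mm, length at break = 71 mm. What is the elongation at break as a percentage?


Extension = 71 - 50 = 21 mm
Elongation = 21 / 50 x 100 = 42.0%


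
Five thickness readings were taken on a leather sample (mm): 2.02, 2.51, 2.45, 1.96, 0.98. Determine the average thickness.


1.98 mm


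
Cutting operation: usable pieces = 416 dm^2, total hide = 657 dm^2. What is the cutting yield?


Yield = usable / total x 100
Yield = 416 / 657 x 100 = 63.3%


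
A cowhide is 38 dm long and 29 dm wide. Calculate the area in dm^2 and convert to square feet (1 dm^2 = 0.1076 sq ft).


Area = 38 x 29 = 1102 dm^2
Conversion: 1102 x 0.1076 = 118.58 sq ft


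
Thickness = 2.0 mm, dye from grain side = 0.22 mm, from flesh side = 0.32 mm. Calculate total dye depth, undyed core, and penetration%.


Total dyed = 0.22 + 0.32 = 0.54 mm
Undyed core = 2.0 - 0.54 = 1.46 mm
Penetration = 0.54 / 2.0 x 100 = 27.0%


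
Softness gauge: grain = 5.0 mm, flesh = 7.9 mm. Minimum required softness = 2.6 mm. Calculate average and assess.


Average = (5.0 + 7.9) / 2 = 6.45 mm
Minimum = 2.6 mm
Meets requirement: Yes


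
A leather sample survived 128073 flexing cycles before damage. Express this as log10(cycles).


5.11


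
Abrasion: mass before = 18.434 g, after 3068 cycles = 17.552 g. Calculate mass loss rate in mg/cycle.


0.287 mg/cycle

Mass loss = 18.434 - 17.552 = 0.882 g
Rate = 0.882 / 3068 x 1000 = 0.287 mg/cycle


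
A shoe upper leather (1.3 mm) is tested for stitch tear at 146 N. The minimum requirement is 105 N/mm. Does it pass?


STS = 112.3 N/mm
Passes: Yes


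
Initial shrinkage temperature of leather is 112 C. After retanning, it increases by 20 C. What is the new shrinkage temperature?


132 C

New Ts = 112 + 20 = 132 C


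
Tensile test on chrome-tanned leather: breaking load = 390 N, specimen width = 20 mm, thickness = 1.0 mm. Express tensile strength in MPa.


19.50 MPa


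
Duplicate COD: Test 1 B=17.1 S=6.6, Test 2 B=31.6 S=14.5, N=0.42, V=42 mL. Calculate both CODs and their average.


COD1 = 840.0 mg/L
COD2 = 1368.0 mg/L
Average = 1104.0 mg/L

COD1 = (17.1 - 6.6) x 0.42 x 8000 / 42 = 840.0 mg/L
COD2 = (31.6 - 14.5) x 0.42 x 8000 / 42 = 1368.0 mg/L
Average = (840.0 + 1368.0) / 2 = 1104.0 mg/L


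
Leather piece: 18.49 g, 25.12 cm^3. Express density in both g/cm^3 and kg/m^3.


Density = 18.49 / 25.12 = 0.736 g/cm^3
Convert: 0.736 x 1000 = 736 kg/m^3


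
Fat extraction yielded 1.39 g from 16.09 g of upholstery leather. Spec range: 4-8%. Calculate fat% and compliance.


Fat content = 8.6%
Compliant: No

Fat% = 1.39 / 16.09 x 100 = 8.6%
Spec range: 4-8%
Compliant: No


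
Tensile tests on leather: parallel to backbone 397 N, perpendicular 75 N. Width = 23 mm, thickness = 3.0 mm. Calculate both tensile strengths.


Area = 23 x 3.0 = 69.0 mm^2
TS (parallel) = 397 / 69.0 = 5.75 N/mm^2
TS (perpendicular) = 75 / 69.0 = 1.09 N/mm^2


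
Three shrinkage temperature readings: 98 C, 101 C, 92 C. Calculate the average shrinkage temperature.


97.0 C

Average = (98 + 101 + 92) / 3
Average = 291 / 3 = 97.0 C


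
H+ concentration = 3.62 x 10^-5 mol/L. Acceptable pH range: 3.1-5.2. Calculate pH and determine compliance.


pH = -log10(3.62 x 10^-5) = 4.44
Range: 3.1 to 5.2
Compliant: Yes


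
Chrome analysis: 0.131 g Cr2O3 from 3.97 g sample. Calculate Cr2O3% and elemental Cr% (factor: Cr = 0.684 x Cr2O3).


Cr2O3 = 3.30%
Cr = 2.26%

Cr2O3% = 0.131 / 3.97 x 100 = 3.30%
Cr% = 3.30 x 0.684 = 2.26%


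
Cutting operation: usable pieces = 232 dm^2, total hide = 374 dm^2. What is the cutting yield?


Yield = usable / total x 100
Yield = 232 / 374 x 100 = 62.0%


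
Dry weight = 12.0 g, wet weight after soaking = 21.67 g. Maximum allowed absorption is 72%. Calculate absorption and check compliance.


Absorption = 80.6%
Compliant: No


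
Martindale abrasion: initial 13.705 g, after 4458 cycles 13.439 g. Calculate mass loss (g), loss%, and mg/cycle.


Mass loss = 0.266 g
Loss = 1.94%
Rate = 0.060 mg/cycle


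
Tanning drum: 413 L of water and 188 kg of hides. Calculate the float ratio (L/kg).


2.2


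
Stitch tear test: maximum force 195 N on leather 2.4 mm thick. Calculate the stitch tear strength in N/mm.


Stitch tear strength = force / thickness
STS = 195 / 2.4 = 81.3 N/mm


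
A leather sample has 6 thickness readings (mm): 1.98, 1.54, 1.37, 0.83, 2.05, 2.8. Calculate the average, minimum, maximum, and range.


Average = 1.76 mm
Min = 0.83 mm
Max = 2.8 mm
Range = 1.97 mm

Sum = 10.57
Average = 10.57 / 6 = 1.76 mm
Minimum = 0.83 mm
Maximum = 2.8 mm
Range = 2.8 - 0.83 = 1.97 mm


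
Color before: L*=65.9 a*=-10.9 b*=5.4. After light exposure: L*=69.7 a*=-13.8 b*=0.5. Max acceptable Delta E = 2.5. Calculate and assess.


dL = 3.8, da = -2.9, db = -4.9
dE = sqrt((3.8)^2 + (-2.9)^2 + (-4.9)^2) = 6.85
Max = 2.5
Passes: No


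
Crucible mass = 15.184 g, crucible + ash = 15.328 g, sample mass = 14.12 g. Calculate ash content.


Ash mass = 15.328 - 15.184 = 0.144 g
Ash% = 0.144 / 14.12 x 100 = 1.02%


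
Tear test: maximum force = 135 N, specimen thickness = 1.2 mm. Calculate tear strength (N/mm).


Tear strength = force / thickness
Tear = 135 / 1.2 = 112.5 N/mm


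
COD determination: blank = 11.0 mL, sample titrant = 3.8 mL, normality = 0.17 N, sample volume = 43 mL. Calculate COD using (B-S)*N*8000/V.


227.7 mg/L

COD = (11.0 - 3.8) x 0.17 x 8000 / 43
COD = 7.2 x 0.17 x 8000 / 43
COD = 227.7 mg/L


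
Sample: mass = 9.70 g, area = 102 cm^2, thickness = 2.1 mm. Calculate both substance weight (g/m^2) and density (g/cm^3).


SW = 9.70 / 102 x 10000 = 951.0 g/m^2
Volume = 102 x 2.1 / 10 = 21.42 cm^3
Density = 9.70 / 21.42 = 0.453 g/cm^3


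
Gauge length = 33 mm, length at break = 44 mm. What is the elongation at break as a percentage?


Extension = 44 - 33 = 11 mm
Elongation = 11 / 33 x 100 = 33.3%


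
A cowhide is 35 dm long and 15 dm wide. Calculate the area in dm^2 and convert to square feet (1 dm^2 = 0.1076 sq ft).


Area = 35 x 15 = 525 dm^2
Conversion: 525 x 0.1076 = 56.49 sq ft


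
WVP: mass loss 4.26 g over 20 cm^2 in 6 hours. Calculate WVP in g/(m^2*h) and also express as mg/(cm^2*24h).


WVP = 355.00 g/(m^2*h)
Daily rate = 852.00 mg/(cm^2*24h)

WVP = 4.26 / (20 x 6) x 10000 = 355.00 g/(m^2*h)
Mass loss in mg = 4.26 x 1000 = 4260 mg
Per cm^2 per 24h in mg: 4260 x 24 / (20 x 6) = 102240 / 120 = 852.00 mg/(cm^2*24h)


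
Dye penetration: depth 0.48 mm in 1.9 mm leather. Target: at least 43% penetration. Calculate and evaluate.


Penetration = 0.48 / 1.9 x 100 = 25.3%
Target: 43%
Meets target: No


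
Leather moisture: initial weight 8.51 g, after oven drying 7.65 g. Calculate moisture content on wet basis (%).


10.1%

Moisture = 8.51 - 7.65 = 0.86 g
MC = 0.86 / 8.51 x 100 = 10.1%


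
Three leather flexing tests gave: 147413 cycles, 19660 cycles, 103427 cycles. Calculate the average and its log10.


Average = 90167 cycles
log10 = 4.96

Average = (147413 + 19660 + 103427) / 3 = 90167 cycles
log10(90167) = 4.96


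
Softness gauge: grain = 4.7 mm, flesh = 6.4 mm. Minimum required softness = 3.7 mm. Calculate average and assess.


Average = (4.7 + 6.4) / 2 = 5.55 mm
Minimum = 3.7 mm
Meets requirement: Yes


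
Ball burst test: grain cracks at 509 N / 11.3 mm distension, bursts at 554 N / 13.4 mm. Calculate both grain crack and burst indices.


Crack index = 45.0 N/mm
Burst index = 41.3 N/mm


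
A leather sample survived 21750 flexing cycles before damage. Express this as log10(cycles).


log10(21750) = 4.34


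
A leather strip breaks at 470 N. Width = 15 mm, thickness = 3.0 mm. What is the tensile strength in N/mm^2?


Cross-sectional area = 15 x 3.0 = 45.0 mm^2
Tensile strength = 470 / 45.0 = 10.44 N/mm^2


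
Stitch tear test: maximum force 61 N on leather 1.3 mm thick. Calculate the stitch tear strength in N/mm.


46.9 N/mm

Stitch tear strength = force / thickness
STS = 61 / 1.3 = 46.9 N/mm


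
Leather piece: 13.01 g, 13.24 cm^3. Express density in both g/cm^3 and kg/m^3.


0.983 g/cm^3
983 kg/m^3


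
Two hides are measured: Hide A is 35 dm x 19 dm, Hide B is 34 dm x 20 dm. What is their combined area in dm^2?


Hide A area = 35 x 19 = 665 dm^2
Hide B area = 34 x 20 = 680 dm^2
Total = 665 + 680 = 1345 dm^2


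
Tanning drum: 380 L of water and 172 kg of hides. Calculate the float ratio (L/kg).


2.2


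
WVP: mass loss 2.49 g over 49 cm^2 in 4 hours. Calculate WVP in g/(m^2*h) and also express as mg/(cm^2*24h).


WVP = 2.49 / (49 x 4) x 10000 = 127.04 g/(m^2*h)
Mass loss in mg = 2.49 x 1000 = 2490 mg
Per cm^2 per 24h in mg: 2490 x 24 / (49 x 4) = 59760 / 196 = 304.90 mg/(cm^2*24h)


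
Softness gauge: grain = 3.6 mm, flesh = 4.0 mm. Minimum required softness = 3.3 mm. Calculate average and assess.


Average = (3.6 + 4.0) / 2 = 3.80 mm
Minimum = 3.3 mm
Meets requirement: Yes


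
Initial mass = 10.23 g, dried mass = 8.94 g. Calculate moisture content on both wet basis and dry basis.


Wet basis = 12.6%
Dry basis = 14.4%

Moisture lost = 10.23 - 8.94 = 1.29 g
Wet basis MC = 1.29 / 10.23 x 100 = 12.6%
Dry basis MC = 1.29 / 8.94 x 100 = 14.4%


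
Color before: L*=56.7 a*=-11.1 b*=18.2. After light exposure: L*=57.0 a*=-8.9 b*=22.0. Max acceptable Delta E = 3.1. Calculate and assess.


dL = 0.3, da = 2.2, db = 3.8
dE = sqrt((0.3)^2 + (2.2)^2 + (3.8)^2) = 4.40
Max = 3.1
Passes: No


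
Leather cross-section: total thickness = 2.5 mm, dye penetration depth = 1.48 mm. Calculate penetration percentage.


59.2%

Penetration% = 1.48 / 2.5 x 100
Penetration = 59.2%


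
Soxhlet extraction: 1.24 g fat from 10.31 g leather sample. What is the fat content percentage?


Fat content = 1.24 / 10.31 x 100
Fat = 12.0%


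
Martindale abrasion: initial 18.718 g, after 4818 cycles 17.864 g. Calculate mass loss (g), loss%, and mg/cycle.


Mass loss = 0.854 g
Loss = 4.56%
Rate = 0.177 mg/cycle

Loss = 18.718 - 17.864 = 0.854 g
Loss% = 0.854 / 18.718 x 100 = 4.56%
Rate = 0.854 / 4818 x 1000 = 0.177 mg/cycle


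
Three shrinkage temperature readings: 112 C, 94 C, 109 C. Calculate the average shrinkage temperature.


105.0 C

Average = (112 + 94 + 109) / 3
Average = 315 / 3 = 105.0 C


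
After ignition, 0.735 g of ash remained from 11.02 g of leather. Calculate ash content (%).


Ash% = 0.735 / 11.02 x 100
Ash% = 6.67%


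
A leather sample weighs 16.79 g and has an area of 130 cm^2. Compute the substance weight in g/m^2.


1291.5 g/m^2

Substance weight = mass / area x 10000
SW = 16.79 / 130 x 10000
SW = 1291.5 g/m^2


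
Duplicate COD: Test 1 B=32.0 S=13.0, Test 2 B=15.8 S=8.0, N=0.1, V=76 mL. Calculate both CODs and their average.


COD1 = (32.0 - 13.0) x 0.1 x 8000 / 76 = 200.0 mg/L
COD2 = (15.8 - 8.0) x 0.1 x 8000 / 76 = 82.1 mg/L
Average = (200.0 + 82.1) / 2 = 141.1 mg/L


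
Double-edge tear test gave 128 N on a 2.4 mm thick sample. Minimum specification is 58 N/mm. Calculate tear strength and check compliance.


Tear strength = 53.3 N/mm
Compliant: No

Tear strength = 128 / 2.4 = 53.3 N/mm
Required minimum = 58 N/mm
Compliant: No


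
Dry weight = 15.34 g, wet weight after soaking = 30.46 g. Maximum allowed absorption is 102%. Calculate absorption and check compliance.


Absorption = 98.6%
Compliant: Yes

WA = (30.46 - 15.34) / 15.34 x 100 = 98.6%
Maximum allowed: 102%
Compliant: Yes


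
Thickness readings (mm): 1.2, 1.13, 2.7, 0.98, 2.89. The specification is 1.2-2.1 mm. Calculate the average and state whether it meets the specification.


Sum = 8.90
Average = 8.90 / 5 = 1.78 mm
Specification range: 1.2 to 2.1 mm
Within spec: Yes


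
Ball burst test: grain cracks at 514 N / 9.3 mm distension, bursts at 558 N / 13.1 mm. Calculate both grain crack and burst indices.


Crack index = 514 / 9.3 = 55.3 N/mm
Burst index = 558 / 13.1 = 42.6 N/mm


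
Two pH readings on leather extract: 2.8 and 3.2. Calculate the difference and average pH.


Difference = 0.4
Average pH = 3.00


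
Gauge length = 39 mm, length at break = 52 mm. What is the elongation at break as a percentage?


Extension = 52 - 39 = 13 mm
Elongation = 13 / 39 x 100 = 33.3%


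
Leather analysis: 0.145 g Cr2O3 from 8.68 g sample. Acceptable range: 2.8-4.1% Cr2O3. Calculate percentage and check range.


Cr2O3% = 0.145 / 8.68 x 100 = 1.67%
Acceptable range: 2.8 to 4.1%
Within range: No


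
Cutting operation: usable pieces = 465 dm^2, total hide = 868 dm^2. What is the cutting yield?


53.6%


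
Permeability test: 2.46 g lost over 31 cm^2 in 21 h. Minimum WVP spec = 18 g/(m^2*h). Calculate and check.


WVP = 37.79 g/(m^2*h)
Meets specification: Yes

WVP = 2.46 / (31 x 21) x 10000 = 37.79 g/(m^2*h)
Minimum: 18 g/(m^2*h)
Meets spec: Yes


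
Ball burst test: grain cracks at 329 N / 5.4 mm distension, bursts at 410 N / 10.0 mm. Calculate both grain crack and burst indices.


Crack index = 329 / 5.4 = 60.9 N/mm
Burst index = 410 / 10.0 = 41.0 N/mm


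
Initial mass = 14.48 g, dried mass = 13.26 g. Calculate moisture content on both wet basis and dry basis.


Moisture lost = 14.48 - 13.26 = 1.22 g
Wet basis MC = 1.22 / 14.48 x 100 = 8.4%
Dry basis MC = 1.22 / 13.26 x 100 = 9.2%


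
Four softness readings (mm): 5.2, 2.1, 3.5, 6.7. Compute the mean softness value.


4.38 mm

Sum = 5.2 + 2.1 + 3.5 + 6.7
Mean = 17.5 / 4 = 4.38 mm


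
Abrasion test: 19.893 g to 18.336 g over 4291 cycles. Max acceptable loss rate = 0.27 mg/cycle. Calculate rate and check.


Rate = 0.363 mg/cycle
Passes: No


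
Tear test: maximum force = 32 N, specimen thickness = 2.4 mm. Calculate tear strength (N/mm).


13.3 N/mm


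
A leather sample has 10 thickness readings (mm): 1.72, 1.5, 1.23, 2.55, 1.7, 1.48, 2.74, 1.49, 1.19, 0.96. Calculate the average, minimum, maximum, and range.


Average = 1.66 mm
Min = 0.96 mm
Max = 2.74 mm
Range = 1.78 mm


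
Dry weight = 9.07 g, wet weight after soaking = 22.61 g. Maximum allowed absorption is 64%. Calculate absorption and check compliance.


WA = (22.61 - 9.07) / 9.07 x 100 = 149.3%
Maximum allowed: 64%
Compliant: No


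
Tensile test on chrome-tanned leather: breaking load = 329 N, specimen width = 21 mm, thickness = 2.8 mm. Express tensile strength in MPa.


Cross-section = 21 x 2.8 = 58.8 mm^2
TS = 329 / 58.8 = 5.60 MPa
(1 N/mm^2 = 1 MPa)


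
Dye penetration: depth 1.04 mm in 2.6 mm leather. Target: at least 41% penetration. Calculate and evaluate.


Penetration = 1.04 / 2.6 x 100 = 40.0%
Target: 41%
Meets target: No


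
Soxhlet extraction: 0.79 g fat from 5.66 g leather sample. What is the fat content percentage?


14.0%


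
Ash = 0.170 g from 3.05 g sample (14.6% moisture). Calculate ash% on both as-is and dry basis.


As-is ash% = 0.170 / 3.05 x 100 = 5.57%
Dry mass = 3.05 x (100 - 14.6) / 100 = 2.6047 g
Dry-basis ash% = 0.170 / 2.6047 x 100 = 6.53%


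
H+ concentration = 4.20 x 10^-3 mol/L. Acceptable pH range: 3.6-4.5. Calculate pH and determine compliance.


pH = -log10(4.20 x 10^-3) = 2.38
Range: 3.6 to 4.5
Compliant: No


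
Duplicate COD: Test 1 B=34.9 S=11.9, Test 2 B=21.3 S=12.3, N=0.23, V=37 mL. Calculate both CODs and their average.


COD1 = 1143.8 mg/L
COD2 = 447.6 mg/L
Average = 795.7 mg/L


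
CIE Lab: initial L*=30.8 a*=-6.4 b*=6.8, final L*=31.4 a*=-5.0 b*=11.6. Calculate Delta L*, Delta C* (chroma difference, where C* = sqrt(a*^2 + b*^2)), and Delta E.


Delta L* = 0.6
Delta C* = 3.29
Delta E = 5.04

Delta L* = 31.4 - 30.8 = 0.6
C1* = sqrt((-6.4)^2 + (6.8)^2) = 9.338
C2* = sqrt((-5.0)^2 + (11.6)^2) = 12.632
Delta C* = 12.632 - 9.338 = 3.29
Delta E = sqrt((0.6)^2 + (1.4)^2 + (4.8)^2) = 5.04


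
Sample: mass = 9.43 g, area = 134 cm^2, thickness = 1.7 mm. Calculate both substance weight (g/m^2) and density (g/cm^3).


Substance weight = 703.7 g/m^2
Density = 0.414 g/cm^3


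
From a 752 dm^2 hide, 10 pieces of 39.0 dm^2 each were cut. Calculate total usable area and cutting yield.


Usable area = 390.0 dm^2
Yield = 51.9%


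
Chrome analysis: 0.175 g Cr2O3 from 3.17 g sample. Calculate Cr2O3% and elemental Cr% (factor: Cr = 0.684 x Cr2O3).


Cr2O3% = 0.175 / 3.17 x 100 = 5.52%
Cr% = 5.52 x 0.684 = 3.78%


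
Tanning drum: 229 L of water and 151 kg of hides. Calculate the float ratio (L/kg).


Float ratio = water / hide weight
Ratio = 229 / 151 = 1.5


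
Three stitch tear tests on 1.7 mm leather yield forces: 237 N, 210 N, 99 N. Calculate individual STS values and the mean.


STS1 = 139.4 N/mm
STS2 = 123.5 N/mm
STS3 = 58.2 N/mm
Mean = 107.0 N/mm

STS1 = 237 / 1.7 = 139.4 N/mm
STS2 = 210 / 1.7 = 123.5 N/mm
STS3 = 99 / 1.7 = 58.2 N/mm
Mean = (139.4 + 123.5 + 58.2) / 3 = 107.0 N/mm


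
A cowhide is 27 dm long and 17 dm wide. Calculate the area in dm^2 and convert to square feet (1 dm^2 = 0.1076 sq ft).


459 dm^2
49.39 sq ft

Area = 27 x 17 = 459 dm^2
Conversion: 459 x 0.1076 = 49.39 sq ft


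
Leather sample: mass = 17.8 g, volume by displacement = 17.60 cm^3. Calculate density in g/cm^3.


Density = mass / volume
Density = 17.8 / 17.60 = 1.011 g/cm^3


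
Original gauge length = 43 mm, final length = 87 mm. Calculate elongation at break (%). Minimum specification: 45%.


Elongation = 102.3%
Meets spec: Yes

Extension = 87 - 43 = 44 mm
Elongation = 44 / 43 x 100 = 102.3%
Minimum required: 45%
Meets specification: Yes


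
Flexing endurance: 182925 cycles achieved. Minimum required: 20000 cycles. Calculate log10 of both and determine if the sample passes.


Achieved: log10 = 5.26
Required: log10 = 4.30
Passes: Yes


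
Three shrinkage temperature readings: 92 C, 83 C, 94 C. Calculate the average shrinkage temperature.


89.7 C

Average = (92 + 83 + 94) / 3
Average = 269 / 3 = 89.7 C


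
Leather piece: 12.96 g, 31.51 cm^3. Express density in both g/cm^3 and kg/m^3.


Density = 12.96 / 31.51 = 0.411 g/cm^3
Convert: 0.411 x 1000 = 411 kg/m^3


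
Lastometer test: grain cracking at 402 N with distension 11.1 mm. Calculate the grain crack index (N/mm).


36.2 N/mm


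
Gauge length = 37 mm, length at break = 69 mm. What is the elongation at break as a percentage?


86.5%

Extension = 69 - 37 = 32 mm
Elongation = 32 / 37 x 100 = 86.5%


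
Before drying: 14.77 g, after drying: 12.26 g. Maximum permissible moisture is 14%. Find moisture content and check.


Moisture content = 17.0%
Acceptable: No


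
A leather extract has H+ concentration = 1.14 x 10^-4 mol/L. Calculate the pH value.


pH = -log10[H+]
pH = -log10(1.14 x 10^-4) = 3.94


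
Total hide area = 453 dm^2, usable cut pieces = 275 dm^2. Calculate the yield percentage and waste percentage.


Yield = 60.7%
Waste = 39.3%

Yield = 275 / 453 x 100 = 60.7%
Waste = 453 - 275 = 178 dm^2
Waste% = 100 - 60.7 = 39.3%


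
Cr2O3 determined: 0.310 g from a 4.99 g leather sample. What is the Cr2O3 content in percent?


Cr2O3% = 0.310 / 4.99 x 100
Cr2O3% = 6.21%


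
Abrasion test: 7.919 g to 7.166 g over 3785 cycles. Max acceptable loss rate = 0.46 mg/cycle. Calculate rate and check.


Rate = 0.199 mg/cycle
Passes: Yes

Loss = 7.919 - 7.166 = 0.753 g
Rate = 0.753 g / 3785 cycles x 1000 = 0.199 mg/cycle
Max = 0.46 mg/cycle
Passes: Yes


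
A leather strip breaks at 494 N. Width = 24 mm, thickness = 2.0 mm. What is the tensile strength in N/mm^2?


10.29 N/mm^2


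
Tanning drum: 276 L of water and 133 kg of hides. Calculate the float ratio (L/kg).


Float ratio = water / hide weight
Ratio = 276 / 133 = 2.1


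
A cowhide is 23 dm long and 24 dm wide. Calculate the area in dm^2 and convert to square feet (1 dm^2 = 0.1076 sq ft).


Area = 23 x 24 = 552 dm^2
Conversion: 552 x 0.1076 = 59.40 sq ft


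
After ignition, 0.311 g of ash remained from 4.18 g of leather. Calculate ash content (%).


Ash% = 0.311 / 4.18 x 100
Ash% = 7.44%


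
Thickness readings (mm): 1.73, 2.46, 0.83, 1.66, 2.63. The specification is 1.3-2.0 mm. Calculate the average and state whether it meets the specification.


Sum = 9.31
Average = 9.31 / 5 = 1.86 mm
Specification range: 1.3 to 2.0 mm
Within spec: Yes


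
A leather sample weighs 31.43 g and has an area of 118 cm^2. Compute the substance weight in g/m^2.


2663.6 g/m^2

Substance weight = mass / area x 10000
SW = 31.43 / 118 x 10000
SW = 2663.6 g/m^2


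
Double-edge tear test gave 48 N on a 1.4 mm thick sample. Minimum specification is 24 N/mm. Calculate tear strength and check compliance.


Tear strength = 48 / 1.4 = 34.3 N/mm
Required minimum = 24 N/mm
Compliant: Yes


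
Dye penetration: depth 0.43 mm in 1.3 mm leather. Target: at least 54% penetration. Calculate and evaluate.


Penetration = 0.43 / 1.3 x 100 = 33.1%
Target: 54%
Meets target: No


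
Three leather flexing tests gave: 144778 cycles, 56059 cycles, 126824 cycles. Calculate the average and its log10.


Average = (144778 + 56059 + 126824) / 3 = 109220 cycles
log10(109220) = 5.04


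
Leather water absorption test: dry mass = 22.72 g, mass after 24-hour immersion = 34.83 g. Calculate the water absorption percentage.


Water absorbed = 34.83 - 22.72 = 12.11 g
WA% = 12.11 / 22.72 x 100 = 53.3%


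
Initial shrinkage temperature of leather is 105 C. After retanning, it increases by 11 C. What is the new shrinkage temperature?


New Ts = 105 + 11 = 116 C


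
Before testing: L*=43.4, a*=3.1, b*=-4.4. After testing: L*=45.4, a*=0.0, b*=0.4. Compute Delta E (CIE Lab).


Delta E = 6.05


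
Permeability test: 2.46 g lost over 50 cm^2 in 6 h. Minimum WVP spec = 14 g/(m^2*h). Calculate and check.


WVP = 2.46 / (50 x 6) x 10000 = 82.00 g/(m^2*h)
Minimum: 14 g/(m^2*h)
Meets spec: Yes


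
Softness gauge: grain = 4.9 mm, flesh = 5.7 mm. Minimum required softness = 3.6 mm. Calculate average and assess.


Average = (4.9 + 5.7) / 2 = 5.30 mm
Minimum = 3.6 mm
Meets requirement: Yes


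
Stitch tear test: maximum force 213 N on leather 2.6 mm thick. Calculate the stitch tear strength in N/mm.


Stitch tear strength = force / thickness
STS = 213 / 2.6 = 81.9 N/mm


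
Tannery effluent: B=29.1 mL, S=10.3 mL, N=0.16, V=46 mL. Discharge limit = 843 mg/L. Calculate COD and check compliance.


COD = 523.1 mg/L
Compliant: Yes

COD = (29.1 - 10.3) x 0.16 x 8000 / 46 = 523.1 mg/L
Limit: 843 mg/L
Compliant: Yes


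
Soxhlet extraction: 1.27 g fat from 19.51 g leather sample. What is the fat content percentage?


6.5%


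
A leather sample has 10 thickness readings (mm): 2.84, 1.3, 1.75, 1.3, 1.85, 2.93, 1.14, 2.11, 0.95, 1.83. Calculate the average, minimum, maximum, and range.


Average = 1.80 mm
Min = 0.95 mm
Max = 2.93 mm
Range = 1.98 mm

Sum = 18.00
Average = 18.00 / 10 = 1.80 mm
Minimum = 0.95 mm
Maximum = 2.93 mm
Range = 2.93 - 0.95 = 1.98 mm


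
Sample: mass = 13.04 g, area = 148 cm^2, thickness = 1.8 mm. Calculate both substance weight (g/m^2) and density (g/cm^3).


SW = 13.04 / 148 x 10000 = 881.1 g/m^2
Volume = 148 x 1.8 / 10 = 26.64 cm^3
Density = 13.04 / 26.64 = 0.489 g/cm^3


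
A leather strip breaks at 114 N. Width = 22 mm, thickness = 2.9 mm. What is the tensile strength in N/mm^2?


1.79 N/mm^2

Cross-sectional area = 22 x 2.9 = 63.8 mm^2
Tensile strength = 114 / 63.8 = 1.79 N/mm^2


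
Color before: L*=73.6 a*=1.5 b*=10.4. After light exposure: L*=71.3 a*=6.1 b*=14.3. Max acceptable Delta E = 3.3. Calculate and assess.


Delta E = 6.45
Passes: No

dL = -2.3, da = 4.6, db = 3.9
dE = sqrt((-2.3)^2 + (4.6)^2 + (3.9)^2) = 6.45
Max = 3.3
Passes: No


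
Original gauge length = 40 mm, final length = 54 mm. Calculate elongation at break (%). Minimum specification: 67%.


Elongation = 35.0%
Meets spec: No

Extension = 54 - 40 = 14 mm
Elongation = 14 / 40 x 100 = 35.0%
Minimum required: 67%
Meets specification: No


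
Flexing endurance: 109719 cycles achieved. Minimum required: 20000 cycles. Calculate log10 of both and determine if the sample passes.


Achieved: log10 = 5.04
Required: log10 = 4.30
Passes: Yes

log10(109719) = 5.04
log10(20000) = 4.30
Passes: Yes


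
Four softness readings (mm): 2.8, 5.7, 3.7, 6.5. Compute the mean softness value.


4.68 mm

Sum = 2.8 + 5.7 + 3.7 + 6.5
Mean = 18.7 / 4 = 4.68 mm


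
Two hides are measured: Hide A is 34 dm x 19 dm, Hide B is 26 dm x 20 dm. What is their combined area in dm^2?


1166 dm^2


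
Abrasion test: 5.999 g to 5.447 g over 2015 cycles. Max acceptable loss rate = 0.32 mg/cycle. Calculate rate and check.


Rate = 0.274 mg/cycle
Passes: Yes

Loss = 5.999 - 5.447 = 0.552 g
Rate = 0.552 g / 2015 cycles x 1000 = 0.274 mg/cycle
Max = 0.32 mg/cycle
Passes: Yes


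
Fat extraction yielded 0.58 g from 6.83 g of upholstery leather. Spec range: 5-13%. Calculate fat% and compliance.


Fat content = 8.5%
Compliant: Yes

Fat% = 0.58 / 6.83 x 100 = 8.5%
Spec range: 5-13%
Compliant: Yes


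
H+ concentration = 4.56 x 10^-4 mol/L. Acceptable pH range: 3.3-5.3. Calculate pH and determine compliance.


pH = -log10(4.56 x 10^-4) = 3.34
Range: 3.3 to 5.3
Compliant: Yes


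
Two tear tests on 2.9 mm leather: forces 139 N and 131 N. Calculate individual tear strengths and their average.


Tear 1 = 139 / 2.9 = 47.9 N/mm
Tear 2 = 131 / 2.9 = 45.2 N/mm
Average = (47.9 + 45.2) / 2 = 46.6 N/mm


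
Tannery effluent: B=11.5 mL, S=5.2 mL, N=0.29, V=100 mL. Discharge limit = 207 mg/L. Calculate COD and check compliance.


COD = (11.5 - 5.2) x 0.29 x 8000 / 100 = 146.2 mg/L
Limit: 207 mg/L
Compliant: Yes


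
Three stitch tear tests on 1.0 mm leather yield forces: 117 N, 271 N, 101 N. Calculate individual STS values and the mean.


STS1 = 117.0 N/mm
STS2 = 271.0 N/mm
STS3 = 101.0 N/mm
Mean = 163.0 N/mm

STS1 = 117 / 1.0 = 117.0 N/mm
STS2 = 271 / 1.0 = 271.0 N/mm
STS3 = 101 / 1.0 = 101.0 N/mm
Mean = (117.0 + 271.0 + 101.0) / 3 = 163.0 N/mm


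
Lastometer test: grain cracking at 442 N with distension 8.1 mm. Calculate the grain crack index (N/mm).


Grain crack index = force / distension
Index = 442 / 8.1 = 54.6 N/mm


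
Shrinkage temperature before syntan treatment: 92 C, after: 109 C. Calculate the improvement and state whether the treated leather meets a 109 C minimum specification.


Improvement = 17 C
Meets 109 C spec: Yes

Improvement = 109 - 92 = 17 C
Spec check: 109 C >= 109 C? Yes


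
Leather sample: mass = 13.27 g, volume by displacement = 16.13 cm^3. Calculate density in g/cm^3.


Density = mass / volume
Density = 13.27 / 16.13 = 0.823 g/cm^3


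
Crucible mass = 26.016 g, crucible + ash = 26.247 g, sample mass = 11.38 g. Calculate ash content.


Ash mass = 0.231 g
Ash content = 2.03%

Ash mass = 26.247 - 26.016 = 0.231 g
Ash% = 0.231 / 11.38 x 100 = 2.03%


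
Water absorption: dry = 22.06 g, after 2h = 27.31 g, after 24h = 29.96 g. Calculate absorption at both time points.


WA (2h) = (27.31 - 22.06) / 22.06 x 100 = 23.8%
WA (24h) = (29.96 - 22.06) / 22.06 x 100 = 35.8%


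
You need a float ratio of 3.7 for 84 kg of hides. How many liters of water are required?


310.8 L


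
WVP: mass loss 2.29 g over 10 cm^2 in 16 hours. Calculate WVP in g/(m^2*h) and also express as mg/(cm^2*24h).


WVP = 143.13 g/(m^2*h)
Daily rate = 343.50 mg/(cm^2*24h)


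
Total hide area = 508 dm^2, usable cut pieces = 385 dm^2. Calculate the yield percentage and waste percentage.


Yield = 75.8%
Waste = 24.2%

Yield = 385 / 508 x 100 = 75.8%
Waste = 508 - 385 = 123 dm^2
Waste% = 100 - 75.8 = 24.2%


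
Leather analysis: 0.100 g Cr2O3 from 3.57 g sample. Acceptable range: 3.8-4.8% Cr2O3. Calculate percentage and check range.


Cr2O3 = 2.80%
Within range: No


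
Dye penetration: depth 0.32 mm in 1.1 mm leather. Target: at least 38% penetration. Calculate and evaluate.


Penetration = 0.32 / 1.1 x 100 = 29.1%
Target: 38%
Meets target: No


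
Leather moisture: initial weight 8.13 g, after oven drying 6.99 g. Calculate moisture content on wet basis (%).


Moisture = 8.13 - 6.99 = 1.14 g
MC = 1.14 / 8.13 x 100 = 14.0%


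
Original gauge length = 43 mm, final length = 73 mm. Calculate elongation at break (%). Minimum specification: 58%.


Elongation = 69.8%
Meets spec: Yes

Extension = 73 - 43 = 30 mm
Elongation = 30 / 43 x 100 = 69.8%
Minimum required: 58%
Meets specification: Yes
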